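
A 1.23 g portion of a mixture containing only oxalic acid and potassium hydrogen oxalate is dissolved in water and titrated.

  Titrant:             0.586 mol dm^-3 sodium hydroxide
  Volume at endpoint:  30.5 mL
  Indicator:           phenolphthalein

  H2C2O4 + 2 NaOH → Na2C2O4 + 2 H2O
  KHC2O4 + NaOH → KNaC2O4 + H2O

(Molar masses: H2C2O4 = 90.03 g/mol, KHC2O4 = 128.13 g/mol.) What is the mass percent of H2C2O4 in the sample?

n(NaOH) = 0.0305 × 0.586 = 0.0179 mol
Let x = n(H2C2O4), y = n(KHC2O4).
Titrant: 2x + 1y = 0.0179;  mass: 90.03x + 128.13y = 1.23
Solving, x = 6.38 × 10^-3 mol, y = 5.12 × 10^-3 mol
mass of H2C2O4 = 6.38 × 10^-3 × 90.03 = 0.574 g
% H2C2O4 = 0.574 / 1.23 × 100 = 46.7 %

46.7 %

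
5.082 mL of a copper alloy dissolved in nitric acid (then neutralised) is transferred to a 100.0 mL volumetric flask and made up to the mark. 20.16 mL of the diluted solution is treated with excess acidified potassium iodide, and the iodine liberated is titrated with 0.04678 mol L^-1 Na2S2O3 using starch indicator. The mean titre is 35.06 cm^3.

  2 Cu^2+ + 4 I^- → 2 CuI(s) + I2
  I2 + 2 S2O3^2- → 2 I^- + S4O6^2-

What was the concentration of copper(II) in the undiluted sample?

1.601 mol/L

n(S2O3^2-) = 0.03506 × 0.04678 = 1.640 × 10^-3 mol
n(I2) = n(S2O3^2-)/2 = 8.201 × 10^-4 mol
From the 2:1 ratio, n(Cu2+) in the aliquot = 2/1 × 8.201 × 10^-4 = 1.640 × 10^-3 mol
[Cu2+]_dilute = 1.640 × 10^-3 / 0.02016 = 0.08135 mol/L
[Cu2+]_original = 0.08135 × 100.0/5.082 = 1.601 mol/L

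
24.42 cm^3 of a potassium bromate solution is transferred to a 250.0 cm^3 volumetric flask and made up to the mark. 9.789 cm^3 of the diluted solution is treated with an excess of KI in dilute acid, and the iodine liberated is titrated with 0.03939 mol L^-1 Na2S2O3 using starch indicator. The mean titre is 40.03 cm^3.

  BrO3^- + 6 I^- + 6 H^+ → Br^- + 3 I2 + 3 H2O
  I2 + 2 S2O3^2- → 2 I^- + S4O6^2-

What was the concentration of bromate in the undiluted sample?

0.2748 mol/L

n(S2O3^2-) = 0.04003 × 0.03939 = 1.577 × 10^-3 mol
n(I2) = n(S2O3^2-)/2 = 7.884 × 10^-4 mol
From the 1:3 ratio, n(BrO3^-) in the aliquot = 1/3 × 7.884 × 10^-4 = 2.628 × 10^-4 mol
[BrO3^-]_dilute = 2.628 × 10^-4 / 0.009789 = 0.02685 mol/L
[BrO3^-]_original = 0.02685 × 250.0/24.42 = 0.2748 mol/L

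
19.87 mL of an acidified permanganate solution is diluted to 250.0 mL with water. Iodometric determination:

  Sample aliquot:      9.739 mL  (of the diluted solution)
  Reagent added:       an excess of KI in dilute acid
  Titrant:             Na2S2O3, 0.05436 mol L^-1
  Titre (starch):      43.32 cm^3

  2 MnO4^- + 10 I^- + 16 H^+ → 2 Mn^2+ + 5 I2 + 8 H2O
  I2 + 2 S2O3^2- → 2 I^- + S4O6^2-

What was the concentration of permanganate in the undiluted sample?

n(S2O3^2-) = 0.04332 × 0.05436 = 2.355 × 10^-3 mol
n(I2) = n(S2O3^2-)/2 = 1.177 × 10^-3 mol
From the 2:5 ratio, n(MnO4^-) in the aliquot = 2/5 × 1.177 × 10^-3 = 4.710 × 10^-4 mol
[MnO4^-]_dilute = 4.710 × 10^-4 / 0.009739 = 0.04836 mol/L
[MnO4^-]_original = 0.04836 × 250.0/19.87 = 0.6085 mol/L

0.6085 mol/L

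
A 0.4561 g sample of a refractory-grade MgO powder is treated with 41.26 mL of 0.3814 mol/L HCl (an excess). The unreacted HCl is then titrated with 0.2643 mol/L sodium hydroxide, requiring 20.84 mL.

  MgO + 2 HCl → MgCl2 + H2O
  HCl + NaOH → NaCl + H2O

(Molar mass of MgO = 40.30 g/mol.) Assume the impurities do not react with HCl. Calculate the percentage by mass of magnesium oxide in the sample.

45.19 %

n(HCl) added = 0.04126 × 0.3814 = 0.01574 mol
n(NaOH) used in back-titration = 0.02084 × 0.2643 = 5.508 × 10^-3 mol
n(HCl) left over = 5.508 × 10^-3 mol (1:1 ratio)
n(HCl) consumed by analyte = 0.01574 − 5.508 × 10^-3 = 0.01023 mol
From the 1:2 ratio, n(MgO) = 1/2 × 0.01023 = 5.114 × 10^-3 mol
mass of MgO = 5.114 × 10^-3 × 40.30 = 0.2061 g
% MgO = 0.2061 / 0.4561 × 100 = 45.19 %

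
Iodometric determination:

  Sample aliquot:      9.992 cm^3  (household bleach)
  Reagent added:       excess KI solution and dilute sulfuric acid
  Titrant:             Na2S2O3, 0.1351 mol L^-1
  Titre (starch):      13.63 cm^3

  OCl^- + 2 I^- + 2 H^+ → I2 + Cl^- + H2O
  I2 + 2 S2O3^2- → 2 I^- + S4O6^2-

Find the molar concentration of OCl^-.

n(S2O3^2-) = 0.01363 × 0.1351 = 1.841 × 10^-3 mol
n(I2) = n(S2O3^2-)/2 = 9.207 × 10^-4 mol
n(OCl^-) in the aliquot = 9.207 × 10^-4 mol (1:1 ratio)
[OCl^-] = 9.207 × 10^-4 / 0.009992 = 0.09214 mol/L

0.09214 mol/L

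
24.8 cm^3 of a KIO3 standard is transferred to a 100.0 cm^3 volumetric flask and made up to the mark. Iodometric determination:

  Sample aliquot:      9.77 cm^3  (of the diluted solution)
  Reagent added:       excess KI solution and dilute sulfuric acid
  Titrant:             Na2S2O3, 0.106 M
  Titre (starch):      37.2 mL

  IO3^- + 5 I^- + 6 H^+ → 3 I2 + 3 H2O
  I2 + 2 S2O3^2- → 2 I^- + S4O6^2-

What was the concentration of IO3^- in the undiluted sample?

n(S2O3^2-) = 0.0372 × 0.106 = 3.94 × 10^-3 mol
n(I2) = n(S2O3^2-)/2 = 1.97 × 10^-3 mol
From the 1:3 ratio, n(IO3^-) in the aliquot = 1/3 × 1.97 × 10^-3 = 6.57 × 10^-4 mol
[IO3^-]_dilute = 6.57 × 10^-4 / 0.00977 = 0.0673 mol/L
[IO3^-]_original = 0.0673 × 100.0/24.8 = 0.271 mol/L

0.271 M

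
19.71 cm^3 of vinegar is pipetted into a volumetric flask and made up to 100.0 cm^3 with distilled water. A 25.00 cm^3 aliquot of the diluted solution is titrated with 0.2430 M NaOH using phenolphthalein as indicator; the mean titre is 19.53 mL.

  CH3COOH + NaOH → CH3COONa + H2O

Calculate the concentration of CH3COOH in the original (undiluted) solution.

n(NaOH) = 0.01953 × 0.2430 = 4.746 × 10^-3 mol
n(CH3COOH) in the aliquot = 4.746 × 10^-3 mol (1:1 ratio)
[CH3COOH]_dilute = 4.746 × 10^-3 / 0.02500 = 0.1898 mol/L
Dilution factor = 100.0 / 19.71 = 5.074
[CH3COOH]_stock = 0.1898 × 5.074 = 0.9631 mol/L

0.9631 M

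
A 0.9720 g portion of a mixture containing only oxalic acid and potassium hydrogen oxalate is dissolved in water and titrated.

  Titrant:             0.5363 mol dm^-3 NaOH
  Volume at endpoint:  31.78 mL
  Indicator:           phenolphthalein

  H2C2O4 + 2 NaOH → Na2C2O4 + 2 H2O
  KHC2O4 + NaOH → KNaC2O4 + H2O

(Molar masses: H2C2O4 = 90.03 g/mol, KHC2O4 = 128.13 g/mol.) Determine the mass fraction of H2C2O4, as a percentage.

67.52 %

n(NaOH) = 0.03178 × 0.5363 = 0.01704 mol
Let x = n(H2C2O4), y = n(KHC2O4).
Titrant: 2x + 1y = 0.01704;  mass: 90.03x + 128.13y = 0.9720
Solving, x = 7.290 × 10^-3 mol, y = 2.464 × 10^-3 mol
mass of H2C2O4 = 7.290 × 10^-3 × 90.03 = 0.6563 g
% H2C2O4 = 0.6563 / 0.9720 × 100 = 67.52 %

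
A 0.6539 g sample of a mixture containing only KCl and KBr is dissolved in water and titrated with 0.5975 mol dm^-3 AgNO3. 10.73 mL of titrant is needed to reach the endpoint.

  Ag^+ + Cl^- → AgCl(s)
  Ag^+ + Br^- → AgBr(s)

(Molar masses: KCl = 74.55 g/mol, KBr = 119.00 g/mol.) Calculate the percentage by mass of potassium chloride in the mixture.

27.96 %

n(AgNO3) = 0.01073 × 0.5975 = 6.411 × 10^-3 mol
Let x = n(KCl), y = n(KBr).
Titrant: 1x + 1y = 6.411 × 10^-3;  mass: 74.55x + 119.00y = 0.6539
Solving, x = 2.453 × 10^-3 mol, y = 3.958 × 10^-3 mol
mass of KCl = 2.453 × 10^-3 × 74.55 = 0.1829 g
% KCl = 0.1829 / 0.6539 × 100 = 27.96 %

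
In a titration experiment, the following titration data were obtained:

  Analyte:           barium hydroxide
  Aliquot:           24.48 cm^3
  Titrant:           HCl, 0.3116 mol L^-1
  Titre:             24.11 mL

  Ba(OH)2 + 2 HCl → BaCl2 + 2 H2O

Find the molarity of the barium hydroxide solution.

n(HCl) = 0.02411 L × 0.3116 mol/L = 7.513 × 10^-3 mol
From the 1:2 mole ratio, n(Ba(OH)2) = 1/2 × 7.513 × 10^-3 = 3.756 × 10^-3 mol
[Ba(OH)2] = 3.756 × 10^-3 mol / 0.02448 L = 0.1534 mol/L

0.1534 mol/L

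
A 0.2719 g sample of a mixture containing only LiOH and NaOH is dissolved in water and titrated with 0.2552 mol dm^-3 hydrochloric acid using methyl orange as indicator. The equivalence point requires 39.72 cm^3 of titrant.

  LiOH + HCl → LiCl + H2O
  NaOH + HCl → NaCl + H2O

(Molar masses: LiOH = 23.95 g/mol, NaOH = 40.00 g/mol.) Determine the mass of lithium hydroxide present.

n(HCl) = 0.03972 × 0.2552 = 0.01014 mol
Let x = n(LiOH), y = n(NaOH).
Titrant: 1x + 1y = 0.01014;  mass: 23.95x + 40.00y = 0.2719
Solving, x = 8.322 × 10^-3 mol, y = 1.815 × 10^-3 mol
mass of LiOH = 8.322 × 10^-3 × 23.95 = 0.1993 g

0.1993 g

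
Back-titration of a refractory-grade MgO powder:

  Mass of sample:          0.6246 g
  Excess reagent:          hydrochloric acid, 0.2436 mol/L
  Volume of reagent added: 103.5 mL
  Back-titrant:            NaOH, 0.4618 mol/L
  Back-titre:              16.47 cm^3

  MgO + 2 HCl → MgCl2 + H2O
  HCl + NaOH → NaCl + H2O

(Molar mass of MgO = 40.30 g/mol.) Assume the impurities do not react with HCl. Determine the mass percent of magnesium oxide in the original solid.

n(HCl) added = 0.1035 × 0.2436 = 0.02521 mol
n(NaOH) used in back-titration = 0.01647 × 0.4618 = 7.606 × 10^-3 mol
n(HCl) left over = 7.606 × 10^-3 mol (1:1 ratio)
n(HCl) consumed by analyte = 0.02521 − 7.606 × 10^-3 = 0.01761 mol
From the 1:2 ratio, n(MgO) = 1/2 × 0.01761 = 8.803 × 10^-3 mol
mass of MgO = 8.803 × 10^-3 × 40.30 = 0.3548 g
% MgO = 0.3548 / 0.6246 × 100 = 56.80 %

56.80 %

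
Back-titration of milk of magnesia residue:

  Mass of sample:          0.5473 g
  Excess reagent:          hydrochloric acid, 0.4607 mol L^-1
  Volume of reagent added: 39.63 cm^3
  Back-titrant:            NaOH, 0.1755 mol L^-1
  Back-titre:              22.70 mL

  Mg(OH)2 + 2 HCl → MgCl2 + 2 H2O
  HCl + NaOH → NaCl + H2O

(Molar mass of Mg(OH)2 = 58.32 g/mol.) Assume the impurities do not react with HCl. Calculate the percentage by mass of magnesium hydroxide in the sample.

n(HCl) added = 0.03963 × 0.4607 = 0.01826 mol
n(NaOH) used in back-titration = 0.02270 × 0.1755 = 3.984 × 10^-3 mol
n(HCl) left over = 3.984 × 10^-3 mol (1:1 ratio)
n(HCl) consumed by analyte = 0.01826 − 3.984 × 10^-3 = 0.01427 mol
From the 1:2 ratio, n(Mg(OH)2) = 1/2 × 0.01427 = 7.137 × 10^-3 mol
mass of Mg(OH)2 = 7.137 × 10^-3 × 58.32 = 0.4162 g
% Mg(OH)2 = 0.4162 / 0.5473 × 100 = 76.05 %

76.05 %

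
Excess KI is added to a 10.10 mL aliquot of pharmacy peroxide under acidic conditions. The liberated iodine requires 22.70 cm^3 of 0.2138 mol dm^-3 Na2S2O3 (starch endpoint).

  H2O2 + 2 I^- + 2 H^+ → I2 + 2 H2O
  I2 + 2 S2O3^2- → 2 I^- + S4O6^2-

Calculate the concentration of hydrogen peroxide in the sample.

0.2403 mol/L

n(S2O3^2-) = 0.02270 × 0.2138 = 4.853 × 10^-3 mol
n(I2) = n(S2O3^2-)/2 = 2.427 × 10^-3 mol
n(H2O2) in the aliquot = 2.427 × 10^-3 mol (1:1 ratio)
[H2O2] = 2.427 × 10^-3 / 0.01010 = 0.2403 mol/L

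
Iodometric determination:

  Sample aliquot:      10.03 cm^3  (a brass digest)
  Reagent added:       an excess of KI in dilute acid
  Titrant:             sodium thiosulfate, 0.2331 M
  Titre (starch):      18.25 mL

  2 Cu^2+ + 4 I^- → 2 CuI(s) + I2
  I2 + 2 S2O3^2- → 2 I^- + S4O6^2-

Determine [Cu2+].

n(S2O3^2-) = 0.01825 × 0.2331 = 4.254 × 10^-3 mol
n(I2) = n(S2O3^2-)/2 = 2.127 × 10^-3 mol
From the 2:1 ratio, n(Cu2+) in the aliquot = 2/1 × 2.127 × 10^-3 = 4.254 × 10^-3 mol
[Cu2+] = 4.254 × 10^-3 / 0.01003 = 0.4241 mol/L

0.4241 M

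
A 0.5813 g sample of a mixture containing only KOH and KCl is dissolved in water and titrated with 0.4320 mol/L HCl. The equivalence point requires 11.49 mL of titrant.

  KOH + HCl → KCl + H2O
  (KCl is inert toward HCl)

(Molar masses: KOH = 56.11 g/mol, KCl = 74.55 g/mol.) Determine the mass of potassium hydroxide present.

0.2785 g

n(HCl) = 0.01149 × 0.4320 = 4.964 × 10^-3 mol
Let x = n(KOH), y = n(KCl).
Titrant: 1x = 4.964 × 10^-3;  mass: 56.11x + 74.55y = 0.5813
Solving, x = 4.964 × 10^-3 mol, y = 4.062 × 10^-3 mol
mass of KOH = 4.964 × 10^-3 × 56.11 = 0.2785 g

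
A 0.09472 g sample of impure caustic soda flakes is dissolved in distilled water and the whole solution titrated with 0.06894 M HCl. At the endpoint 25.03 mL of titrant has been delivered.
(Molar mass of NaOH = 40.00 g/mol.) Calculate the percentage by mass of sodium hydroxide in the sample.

72.87 %

NaOH + HCl → NaCl + H2O
n(HCl) = 0.02503 L × 0.06894 mol/L = 1.726 × 10^-3 mol
n(NaOH) = 1.726 × 10^-3 mol (1:1 ratio)
mass of NaOH = 1.726 × 10^-3 × 40.00 g/mol = 0.06902 g
% NaOH = 0.06902 / 0.09472 × 100 = 72.87 %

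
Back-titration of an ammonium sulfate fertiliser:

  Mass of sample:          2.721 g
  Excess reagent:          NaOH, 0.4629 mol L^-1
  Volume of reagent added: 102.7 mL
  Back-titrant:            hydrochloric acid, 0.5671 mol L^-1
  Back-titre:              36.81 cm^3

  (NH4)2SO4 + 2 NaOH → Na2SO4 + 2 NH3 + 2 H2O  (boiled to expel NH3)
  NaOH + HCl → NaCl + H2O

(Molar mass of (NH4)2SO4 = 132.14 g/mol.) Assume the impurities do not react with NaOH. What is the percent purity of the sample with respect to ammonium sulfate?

n(NaOH) added = 0.1027 × 0.4629 = 0.04754 mol
n(HCl) used in back-titration = 0.03681 × 0.5671 = 0.02087 mol
n(NaOH) left over = 0.02087 mol (1:1 ratio)
n(NaOH) consumed by analyte = 0.04754 − 0.02087 = 0.02666 mol
From the 1:2 ratio, n((NH4)2SO4) = 1/2 × 0.02666 = 0.01333 mol
mass of (NH4)2SO4 = 0.01333 × 132.14 = 1.762 g
% (NH4)2SO4 = 1.762 / 2.721 × 100 = 64.75 %

64.75 %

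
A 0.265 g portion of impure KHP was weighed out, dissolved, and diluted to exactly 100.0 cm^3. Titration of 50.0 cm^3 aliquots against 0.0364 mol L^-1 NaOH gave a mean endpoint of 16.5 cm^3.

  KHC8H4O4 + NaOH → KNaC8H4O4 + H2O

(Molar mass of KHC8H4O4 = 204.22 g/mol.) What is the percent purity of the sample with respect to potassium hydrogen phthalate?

n(NaOH) per titration = 0.0165 × 0.0364 = 6.01 × 10^-4 mol
n(KHC8H4O4) in each aliquot = 6.01 × 10^-4 mol (1:1 ratio)
n(KHC8H4O4) in the whole flask = 6.01 × 10^-4 × 100.0/50.0 = 1.20 × 10^-3 mol
mass of KHC8H4O4 = 1.20 × 10^-3 × 204.22 = 0.245 g
% KHC8H4O4 = 0.245 / 0.265 × 100 = 92.6 %

92.6 %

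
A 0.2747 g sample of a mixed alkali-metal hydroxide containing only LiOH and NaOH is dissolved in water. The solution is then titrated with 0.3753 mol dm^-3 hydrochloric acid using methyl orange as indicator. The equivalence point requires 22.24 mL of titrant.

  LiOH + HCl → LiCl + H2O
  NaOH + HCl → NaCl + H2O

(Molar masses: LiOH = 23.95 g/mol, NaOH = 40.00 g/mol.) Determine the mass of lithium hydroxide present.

0.08829 g

n(HCl) = 0.02224 × 0.3753 = 8.347 × 10^-3 mol
Let x = n(LiOH), y = n(NaOH).
Titrant: 1x + 1y = 8.347 × 10^-3;  mass: 23.95x + 40.00y = 0.2747
Solving, x = 3.686 × 10^-3 mol, y = 4.660 × 10^-3 mol
mass of LiOH = 3.686 × 10^-3 × 23.95 = 0.08829 g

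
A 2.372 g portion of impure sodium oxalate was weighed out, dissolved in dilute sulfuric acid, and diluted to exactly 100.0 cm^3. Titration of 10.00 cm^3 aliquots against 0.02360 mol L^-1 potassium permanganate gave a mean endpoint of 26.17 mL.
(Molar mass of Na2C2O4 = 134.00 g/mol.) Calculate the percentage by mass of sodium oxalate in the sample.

2 MnO4^- + 5 C2O4^2- + 16 H^+ → 2 Mn^2+ + 10 CO2 + 8 H2O
n(KMnO4) per titration = 0.02617 × 0.02360 = 6.176 × 10^-4 mol
From the 5:2 ratio, n(Na2C2O4) in each aliquot = 5/2 × 6.176 × 10^-4 = 1.544 × 10^-3 mol
n(Na2C2O4) in the whole flask = 1.544 × 10^-3 × 100.0/10.00 = 0.01544 mol
mass of Na2C2O4 = 0.01544 × 134.00 = 2.069 g
% Na2C2O4 = 2.069 / 2.372 × 100 = 87.23 %

87.23 %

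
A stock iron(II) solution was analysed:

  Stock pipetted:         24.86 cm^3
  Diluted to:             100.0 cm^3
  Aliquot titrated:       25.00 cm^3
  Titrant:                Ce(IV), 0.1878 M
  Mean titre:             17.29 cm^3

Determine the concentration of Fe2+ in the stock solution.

0.5225 M

Ce^4+ + Fe^2+ → Ce^3+ + Fe^3+
n(Ce4+) = 0.01729 × 0.1878 = 3.247 × 10^-3 mol
n(Fe2+) in the aliquot = 3.247 × 10^-3 mol (1:1 ratio)
[Fe2+]_dilute = 3.247 × 10^-3 / 0.02500 = 0.1299 mol/L
Dilution factor = 100.0 / 24.86 = 4.023
[Fe2+]_stock = 0.1299 × 4.023 = 0.5225 mol/L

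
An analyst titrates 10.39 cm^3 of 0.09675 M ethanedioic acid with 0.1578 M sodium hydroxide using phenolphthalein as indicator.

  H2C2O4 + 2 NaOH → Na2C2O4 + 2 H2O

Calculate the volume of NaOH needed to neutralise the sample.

n(H2C2O4) = 0.01039 L × 0.09675 mol/L = 1.005 × 10^-3 mol
From the 2:1 stoichiometry, n(NaOH) = 2/1 × 1.005 × 10^-3 = 2.010 × 10^-3 mol
V(NaOH) = 2.010 × 10^-3 mol / 0.1578 mol/L = 0.01274 L = 12.74 mL

12.74 mL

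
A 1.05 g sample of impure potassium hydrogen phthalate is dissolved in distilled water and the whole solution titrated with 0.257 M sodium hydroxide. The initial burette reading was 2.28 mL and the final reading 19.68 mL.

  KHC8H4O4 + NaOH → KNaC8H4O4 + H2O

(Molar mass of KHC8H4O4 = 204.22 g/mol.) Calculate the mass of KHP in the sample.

0.913 g

n(NaOH) = 0.0174 L × 0.257 mol/L = 4.47 × 10^-3 mol
n(KHC8H4O4) = 4.47 × 10^-3 mol (1:1 ratio)
mass of KHC8H4O4 = 4.47 × 10^-3 × 204.22 g/mol = 0.913 g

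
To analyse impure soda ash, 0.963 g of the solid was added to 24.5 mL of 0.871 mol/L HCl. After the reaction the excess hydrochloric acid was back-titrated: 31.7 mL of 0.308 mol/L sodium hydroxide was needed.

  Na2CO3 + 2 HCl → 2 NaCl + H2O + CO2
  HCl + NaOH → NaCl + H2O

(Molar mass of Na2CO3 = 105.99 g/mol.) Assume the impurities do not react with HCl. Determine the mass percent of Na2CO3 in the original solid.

n(HCl) added = 0.0245 × 0.871 = 0.0213 mol
n(NaOH) used in back-titration = 0.0317 × 0.308 = 9.76 × 10^-3 mol
n(HCl) left over = 9.76 × 10^-3 mol (1:1 ratio)
n(HCl) consumed by analyte = 0.0213 − 9.76 × 10^-3 = 0.0116 mol
From the 1:2 ratio, n(Na2CO3) = 1/2 × 0.0116 = 5.79 × 10^-3 mol
mass of Na2CO3 = 5.79 × 10^-3 × 105.99 = 0.613 g
% Na2CO3 = 0.613 / 0.963 × 100 = 63.7 %

63.7 %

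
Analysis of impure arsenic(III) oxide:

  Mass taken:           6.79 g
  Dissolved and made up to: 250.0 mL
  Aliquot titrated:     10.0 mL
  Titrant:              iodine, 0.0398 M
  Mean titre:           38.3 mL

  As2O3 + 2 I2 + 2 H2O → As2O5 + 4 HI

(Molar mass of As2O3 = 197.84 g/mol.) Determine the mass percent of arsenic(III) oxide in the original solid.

55.5 %

n(I2) per titration = 0.0383 × 0.0398 = 1.52 × 10^-3 mol
From the 1:2 ratio, n(As2O3) in each aliquot = 1/2 × 1.52 × 10^-3 = 7.62 × 10^-4 mol
n(As2O3) in the whole flask = 7.62 × 10^-4 × 250.0/10.0 = 0.0191 mol
mass of As2O3 = 0.0191 × 197.84 = 3.77 g
% As2O3 = 3.77 / 6.79 × 100 = 55.5 %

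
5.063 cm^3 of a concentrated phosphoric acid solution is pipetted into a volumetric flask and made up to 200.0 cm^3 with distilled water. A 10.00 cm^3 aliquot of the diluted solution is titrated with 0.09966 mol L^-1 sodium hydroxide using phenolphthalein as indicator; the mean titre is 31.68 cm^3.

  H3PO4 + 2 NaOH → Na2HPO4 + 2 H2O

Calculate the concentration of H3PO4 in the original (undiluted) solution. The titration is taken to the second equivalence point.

n(NaOH) = 0.03168 × 0.09966 = 3.157 × 10^-3 mol
From the 1:2 ratio, n(H3PO4) in the aliquot = 1/2 × 3.157 × 10^-3 = 1.579 × 10^-3 mol
[H3PO4]_dilute = 1.579 × 10^-3 / 0.01000 = 0.1579 mol/L
Dilution factor = 200.0 / 5.063 = 39.50
[H3PO4]_stock = 0.1579 × 39.50 = 6.236 mol/L

6.236 mol/L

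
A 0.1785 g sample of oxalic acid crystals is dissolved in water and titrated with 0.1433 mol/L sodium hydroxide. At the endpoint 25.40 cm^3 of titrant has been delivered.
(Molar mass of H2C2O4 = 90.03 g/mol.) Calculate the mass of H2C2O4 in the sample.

0.1638 g

H2C2O4 + 2 NaOH → Na2C2O4 + 2 H2O
n(NaOH) = 0.02540 L × 0.1433 mol/L = 3.640 × 10^-3 mol
From the 1:2 ratio, n(H2C2O4) = 1/2 × 3.640 × 10^-3 = 1.820 × 10^-3 mol
mass of H2C2O4 = 1.820 × 10^-3 × 90.03 g/mol = 0.1638 g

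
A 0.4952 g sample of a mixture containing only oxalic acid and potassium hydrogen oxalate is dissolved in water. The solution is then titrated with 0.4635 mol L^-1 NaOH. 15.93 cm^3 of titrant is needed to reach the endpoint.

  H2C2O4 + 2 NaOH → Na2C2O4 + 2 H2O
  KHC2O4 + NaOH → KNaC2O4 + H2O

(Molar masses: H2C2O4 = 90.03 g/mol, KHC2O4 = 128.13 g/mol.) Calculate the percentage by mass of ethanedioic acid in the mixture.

n(NaOH) = 0.01593 × 0.4635 = 7.384 × 10^-3 mol
Let x = n(H2C2O4), y = n(KHC2O4).
Titrant: 2x + 1y = 7.384 × 10^-3;  mass: 90.03x + 128.13y = 0.4952
Solving, x = 2.712 × 10^-3 mol, y = 1.959 × 10^-3 mol
mass of H2C2O4 = 2.712 × 10^-3 × 90.03 = 0.2442 g
% H2C2O4 = 0.2442 / 0.4952 × 100 = 49.31 %

49.31 %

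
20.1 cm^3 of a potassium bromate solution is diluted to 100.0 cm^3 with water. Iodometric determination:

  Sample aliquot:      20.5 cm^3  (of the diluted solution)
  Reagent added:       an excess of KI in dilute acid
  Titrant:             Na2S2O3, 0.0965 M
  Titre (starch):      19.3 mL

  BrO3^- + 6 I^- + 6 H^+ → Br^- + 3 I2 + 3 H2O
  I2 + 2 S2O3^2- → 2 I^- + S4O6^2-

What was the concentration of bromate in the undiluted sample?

0.0753 M

n(S2O3^2-) = 0.0193 × 0.0965 = 1.86 × 10^-3 mol
n(I2) = n(S2O3^2-)/2 = 9.31 × 10^-4 mol
From the 1:3 ratio, n(BrO3^-) in the aliquot = 1/3 × 9.31 × 10^-4 = 3.10 × 10^-4 mol
[BrO3^-]_dilute = 3.10 × 10^-4 / 0.0205 = 0.0151 mol/L
[BrO3^-]_original = 0.0151 × 100.0/20.1 = 0.0753 mol/L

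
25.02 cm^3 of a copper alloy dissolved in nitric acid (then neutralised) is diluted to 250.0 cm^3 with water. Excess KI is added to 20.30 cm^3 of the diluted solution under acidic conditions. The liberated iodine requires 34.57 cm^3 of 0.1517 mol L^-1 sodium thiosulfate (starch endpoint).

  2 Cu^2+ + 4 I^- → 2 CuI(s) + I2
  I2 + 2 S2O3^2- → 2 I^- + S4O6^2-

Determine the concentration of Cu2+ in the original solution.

n(S2O3^2-) = 0.03457 × 0.1517 = 5.244 × 10^-3 mol
n(I2) = n(S2O3^2-)/2 = 2.622 × 10^-3 mol
From the 2:1 ratio, n(Cu2+) in the aliquot = 2/1 × 2.622 × 10^-3 = 5.244 × 10^-3 mol
[Cu2+]_dilute = 5.244 × 10^-3 / 0.02030 = 0.2583 mol/L
[Cu2+]_original = 0.2583 × 250.0/25.02 = 2.581 mol/L

2.581 mol/L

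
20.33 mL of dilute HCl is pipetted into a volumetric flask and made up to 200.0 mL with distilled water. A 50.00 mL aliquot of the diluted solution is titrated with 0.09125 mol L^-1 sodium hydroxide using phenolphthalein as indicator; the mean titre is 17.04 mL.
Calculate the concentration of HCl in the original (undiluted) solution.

HCl + NaOH → NaCl + H2O
n(NaOH) = 0.01704 × 0.09125 = 1.555 × 10^-3 mol
n(HCl) in the aliquot = 1.555 × 10^-3 mol (1:1 ratio)
[HCl]_dilute = 1.555 × 10^-3 / 0.05000 = 0.03110 mol/L
Dilution factor = 200.0 / 20.33 = 9.838
[HCl]_stock = 0.03110 × 9.838 = 0.3059 mol/L

0.3059 mol/L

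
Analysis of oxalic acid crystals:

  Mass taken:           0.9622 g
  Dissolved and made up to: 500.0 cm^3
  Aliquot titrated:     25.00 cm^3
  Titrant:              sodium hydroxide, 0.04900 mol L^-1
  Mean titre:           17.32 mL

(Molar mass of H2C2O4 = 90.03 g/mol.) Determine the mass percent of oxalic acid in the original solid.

H2C2O4 + 2 NaOH → Na2C2O4 + 2 H2O
n(NaOH) per titration = 0.01732 × 0.04900 = 8.487 × 10^-4 mol
From the 1:2 ratio, n(H2C2O4) in each aliquot = 1/2 × 8.487 × 10^-4 = 4.243 × 10^-4 mol
n(H2C2O4) in the whole flask = 4.243 × 10^-4 × 500.0/25.00 = 8.487 × 10^-3 mol
mass of H2C2O4 = 8.487 × 10^-3 × 90.03 = 0.7641 g
% H2C2O4 = 0.7641 / 0.9622 × 100 = 79.41 %

79.41 %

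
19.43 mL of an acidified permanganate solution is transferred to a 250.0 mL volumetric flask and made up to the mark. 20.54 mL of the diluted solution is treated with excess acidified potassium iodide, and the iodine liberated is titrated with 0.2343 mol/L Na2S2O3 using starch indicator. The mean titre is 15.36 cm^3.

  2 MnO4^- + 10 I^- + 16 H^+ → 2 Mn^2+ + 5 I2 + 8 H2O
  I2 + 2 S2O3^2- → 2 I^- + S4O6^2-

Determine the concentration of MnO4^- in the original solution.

0.4509 mol/L

n(S2O3^2-) = 0.01536 × 0.2343 = 3.599 × 10^-3 mol
n(I2) = n(S2O3^2-)/2 = 1.799 × 10^-3 mol
From the 2:5 ratio, n(MnO4^-) in the aliquot = 2/5 × 1.799 × 10^-3 = 7.198 × 10^-4 mol
[MnO4^-]_dilute = 7.198 × 10^-4 / 0.02054 = 0.03504 mol/L
[MnO4^-]_original = 0.03504 × 250.0/19.43 = 0.4509 mol/L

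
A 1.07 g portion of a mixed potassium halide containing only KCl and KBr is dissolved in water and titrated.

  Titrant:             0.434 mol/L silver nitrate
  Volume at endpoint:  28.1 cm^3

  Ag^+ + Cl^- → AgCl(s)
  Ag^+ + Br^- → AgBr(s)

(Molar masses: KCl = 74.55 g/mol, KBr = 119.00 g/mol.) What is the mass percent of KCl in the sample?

n(AgNO3) = 0.0281 × 0.434 = 0.0122 mol
Let x = n(KCl), y = n(KBr).
Titrant: 1x + 1y = 0.0122;  mass: 74.55x + 119.00y = 1.07
Solving, x = 8.58 × 10^-3 mol, y = 3.62 × 10^-3 mol
mass of KCl = 8.58 × 10^-3 × 74.55 = 0.639 g
% KCl = 0.639 / 1.07 × 100 = 59.8 %

59.8 %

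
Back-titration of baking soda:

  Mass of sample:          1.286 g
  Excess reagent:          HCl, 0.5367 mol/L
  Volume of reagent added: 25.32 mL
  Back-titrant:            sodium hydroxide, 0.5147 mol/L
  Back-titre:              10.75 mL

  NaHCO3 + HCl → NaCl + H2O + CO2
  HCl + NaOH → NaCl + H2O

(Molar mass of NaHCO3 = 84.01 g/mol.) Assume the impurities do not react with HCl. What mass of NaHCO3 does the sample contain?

0.6768 g

n(HCl) added = 0.02532 × 0.5367 = 0.01359 mol
n(NaOH) used in back-titration = 0.01075 × 0.5147 = 5.533 × 10^-3 mol
n(HCl) left over = 5.533 × 10^-3 mol (1:1 ratio)
n(HCl) consumed by analyte = 0.01359 − 5.533 × 10^-3 = 8.056 × 10^-3 mol
n(NaHCO3) = 8.056 × 10^-3 mol (1:1 ratio)
mass of NaHCO3 = 8.056 × 10^-3 × 84.01 = 0.6768 g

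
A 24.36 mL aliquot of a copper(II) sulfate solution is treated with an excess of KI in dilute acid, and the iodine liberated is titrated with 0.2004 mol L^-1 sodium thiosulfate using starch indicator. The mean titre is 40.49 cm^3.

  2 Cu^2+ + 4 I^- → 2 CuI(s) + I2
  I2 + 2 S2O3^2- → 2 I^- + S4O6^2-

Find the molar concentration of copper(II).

0.3331 mol/L

n(S2O3^2-) = 0.04049 × 0.2004 = 8.114 × 10^-3 mol
n(I2) = n(S2O3^2-)/2 = 4.057 × 10^-3 mol
From the 2:1 ratio, n(Cu2+) in the aliquot = 2/1 × 4.057 × 10^-3 = 8.114 × 10^-3 mol
[Cu2+] = 8.114 × 10^-3 / 0.02436 = 0.3331 mol/L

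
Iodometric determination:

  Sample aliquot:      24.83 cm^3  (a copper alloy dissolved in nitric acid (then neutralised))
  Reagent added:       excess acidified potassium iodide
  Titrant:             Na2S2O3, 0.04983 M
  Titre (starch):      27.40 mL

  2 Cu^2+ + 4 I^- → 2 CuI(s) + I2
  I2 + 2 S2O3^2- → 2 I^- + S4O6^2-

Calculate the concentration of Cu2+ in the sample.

0.05499 M

n(S2O3^2-) = 0.02740 × 0.04983 = 1.365 × 10^-3 mol
n(I2) = n(S2O3^2-)/2 = 6.827 × 10^-4 mol
From the 2:1 ratio, n(Cu2+) in the aliquot = 2/1 × 6.827 × 10^-4 = 1.365 × 10^-3 mol
[Cu2+] = 1.365 × 10^-3 / 0.02483 = 0.05499 mol/L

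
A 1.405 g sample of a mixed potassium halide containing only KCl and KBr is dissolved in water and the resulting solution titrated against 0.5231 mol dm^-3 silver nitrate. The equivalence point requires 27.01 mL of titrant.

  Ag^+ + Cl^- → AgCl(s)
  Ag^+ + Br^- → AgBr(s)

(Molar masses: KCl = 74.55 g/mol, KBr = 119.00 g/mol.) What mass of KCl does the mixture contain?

n(AgNO3) = 0.02701 × 0.5231 = 0.01413 mol
Let x = n(KCl), y = n(KBr).
Titrant: 1x + 1y = 0.01413;  mass: 74.55x + 119.00y = 1.405
Solving, x = 6.217 × 10^-3 mol, y = 7.912 × 10^-3 mol
mass of KCl = 6.217 × 10^-3 × 74.55 = 0.4635 g

0.4635 g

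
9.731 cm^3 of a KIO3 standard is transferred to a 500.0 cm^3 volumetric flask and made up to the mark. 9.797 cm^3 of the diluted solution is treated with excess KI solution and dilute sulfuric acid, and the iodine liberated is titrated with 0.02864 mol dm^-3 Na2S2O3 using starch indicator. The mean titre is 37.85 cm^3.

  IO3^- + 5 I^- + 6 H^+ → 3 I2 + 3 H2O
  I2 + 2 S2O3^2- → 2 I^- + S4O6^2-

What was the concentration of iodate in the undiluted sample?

0.9476 mol/L

n(S2O3^2-) = 0.03785 × 0.02864 = 1.084 × 10^-3 mol
n(I2) = n(S2O3^2-)/2 = 5.420 × 10^-4 mol
From the 1:3 ratio, n(IO3^-) in the aliquot = 1/3 × 5.420 × 10^-4 = 1.807 × 10^-4 mol
[IO3^-]_dilute = 1.807 × 10^-4 / 0.009797 = 0.01844 mol/L
[IO3^-]_original = 0.01844 × 500.0/9.731 = 0.9476 mol/L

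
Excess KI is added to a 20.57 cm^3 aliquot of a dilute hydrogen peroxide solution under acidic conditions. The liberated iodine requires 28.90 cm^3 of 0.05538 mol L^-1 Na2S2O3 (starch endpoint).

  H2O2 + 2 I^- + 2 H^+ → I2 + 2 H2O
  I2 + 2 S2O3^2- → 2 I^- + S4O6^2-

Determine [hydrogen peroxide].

0.03890 mol/L

n(S2O3^2-) = 0.02890 × 0.05538 = 1.600 × 10^-3 mol
n(I2) = n(S2O3^2-)/2 = 8.002 × 10^-4 mol
n(H2O2) in the aliquot = 8.002 × 10^-4 mol (1:1 ratio)
[H2O2] = 8.002 × 10^-4 / 0.02057 = 0.03890 mol/L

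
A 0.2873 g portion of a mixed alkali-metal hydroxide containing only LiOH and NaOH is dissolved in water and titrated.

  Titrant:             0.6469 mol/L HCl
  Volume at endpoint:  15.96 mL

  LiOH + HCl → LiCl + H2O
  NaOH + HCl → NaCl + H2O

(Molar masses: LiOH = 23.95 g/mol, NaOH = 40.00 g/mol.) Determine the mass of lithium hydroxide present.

n(HCl) = 0.01596 × 0.6469 = 0.01032 mol
Let x = n(LiOH), y = n(NaOH).
Titrant: 1x + 1y = 0.01032;  mass: 23.95x + 40.00y = 0.2873
Solving, x = 7.831 × 10^-3 mol, y = 2.494 × 10^-3 mol
mass of LiOH = 7.831 × 10^-3 × 23.95 = 0.1875 g

0.1875 g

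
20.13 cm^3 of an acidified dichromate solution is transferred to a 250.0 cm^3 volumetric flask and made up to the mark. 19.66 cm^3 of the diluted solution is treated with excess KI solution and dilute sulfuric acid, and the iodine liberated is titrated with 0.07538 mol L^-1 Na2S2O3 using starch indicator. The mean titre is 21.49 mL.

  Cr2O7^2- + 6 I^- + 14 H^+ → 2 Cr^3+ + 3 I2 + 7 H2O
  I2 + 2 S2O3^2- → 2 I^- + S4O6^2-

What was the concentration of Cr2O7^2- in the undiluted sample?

0.1706 mol/L

n(S2O3^2-) = 0.02149 × 0.07538 = 1.620 × 10^-3 mol
n(I2) = n(S2O3^2-)/2 = 8.100 × 10^-4 mol
From the 1:3 ratio, n(Cr2O7^2-) in the aliquot = 1/3 × 8.100 × 10^-4 = 2.700 × 10^-4 mol
[Cr2O7^2-]_dilute = 2.700 × 10^-4 / 0.01966 = 0.01373 mol/L
[Cr2O7^2-]_original = 0.01373 × 250.0/20.13 = 0.1706 mol/L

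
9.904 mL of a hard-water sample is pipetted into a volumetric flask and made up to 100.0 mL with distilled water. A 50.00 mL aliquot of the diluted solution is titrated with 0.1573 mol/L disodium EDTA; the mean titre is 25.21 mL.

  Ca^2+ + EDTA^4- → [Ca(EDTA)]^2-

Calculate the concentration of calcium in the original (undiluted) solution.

n(EDTA) = 0.02521 × 0.1573 = 3.966 × 10^-3 mol
n(Ca2+) in the aliquot = 3.966 × 10^-3 mol (1:1 ratio)
[Ca2+]_dilute = 3.966 × 10^-3 / 0.05000 = 0.07931 mol/L
Dilution factor = 100.0 / 9.904 = 10.10
[Ca2+]_stock = 0.07931 × 10.10 = 0.8008 mol/L

0.8008 mol/L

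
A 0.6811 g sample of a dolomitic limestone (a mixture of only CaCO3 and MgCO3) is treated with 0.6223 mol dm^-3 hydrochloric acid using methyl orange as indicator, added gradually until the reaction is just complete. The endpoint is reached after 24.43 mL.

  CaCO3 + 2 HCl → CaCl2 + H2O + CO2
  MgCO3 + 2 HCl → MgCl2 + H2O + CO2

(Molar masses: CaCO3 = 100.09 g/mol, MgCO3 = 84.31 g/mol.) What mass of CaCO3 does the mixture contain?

n(HCl) = 0.02443 × 0.6223 = 0.01520 mol
Let x = n(CaCO3), y = n(MgCO3).
Titrant: 2x + 2y = 0.01520;  mass: 100.09x + 84.31y = 0.6811
Solving, x = 2.549 × 10^-3 mol, y = 5.052 × 10^-3 mol
mass of CaCO3 = 2.549 × 10^-3 × 100.09 = 0.2551 g

0.2551 g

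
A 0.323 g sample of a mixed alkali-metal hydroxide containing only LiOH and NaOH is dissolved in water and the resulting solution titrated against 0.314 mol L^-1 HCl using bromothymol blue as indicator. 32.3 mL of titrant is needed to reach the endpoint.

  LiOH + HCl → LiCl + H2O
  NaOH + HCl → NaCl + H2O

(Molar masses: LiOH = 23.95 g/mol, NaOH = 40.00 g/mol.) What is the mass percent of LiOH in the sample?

n(HCl) = 0.0323 × 0.314 = 0.0101 mol
Let x = n(LiOH), y = n(NaOH).
Titrant: 1x + 1y = 0.0101;  mass: 23.95x + 40.00y = 0.323
Solving, x = 5.15 × 10^-3 mol, y = 4.99 × 10^-3 mol
mass of LiOH = 5.15 × 10^-3 × 23.95 = 0.123 g
% LiOH = 0.123 / 0.323 × 100 = 38.2 %

38.2 %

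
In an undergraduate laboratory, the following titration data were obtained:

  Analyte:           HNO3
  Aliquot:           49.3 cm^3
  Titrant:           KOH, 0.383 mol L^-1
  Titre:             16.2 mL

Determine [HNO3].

0.126 mol/L

HNO3 + KOH → KNO3 + H2O
n(KOH) = 0.0162 L × 0.383 mol/L = 6.20 × 10^-3 mol
n(HNO3) = 6.20 × 10^-3 mol (1:1 mole ratio)
[HNO3] = 6.20 × 10^-3 mol / 0.0493 L = 0.126 mol/L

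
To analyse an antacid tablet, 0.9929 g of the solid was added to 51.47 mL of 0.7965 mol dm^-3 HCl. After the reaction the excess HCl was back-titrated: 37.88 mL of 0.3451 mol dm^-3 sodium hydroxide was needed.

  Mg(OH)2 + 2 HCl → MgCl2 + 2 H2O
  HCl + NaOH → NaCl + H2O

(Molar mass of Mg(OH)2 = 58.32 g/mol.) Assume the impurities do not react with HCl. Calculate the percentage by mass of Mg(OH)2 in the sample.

n(HCl) added = 0.05147 × 0.7965 = 0.04100 mol
n(NaOH) used in back-titration = 0.03788 × 0.3451 = 0.01307 mol
n(HCl) left over = 0.01307 mol (1:1 ratio)
n(HCl) consumed by analyte = 0.04100 − 0.01307 = 0.02792 mol
From the 1:2 ratio, n(Mg(OH)2) = 1/2 × 0.02792 = 0.01396 mol
mass of Mg(OH)2 = 0.01396 × 58.32 = 0.8142 g
% Mg(OH)2 = 0.8142 / 0.9929 × 100 = 82.01 %

82.01 %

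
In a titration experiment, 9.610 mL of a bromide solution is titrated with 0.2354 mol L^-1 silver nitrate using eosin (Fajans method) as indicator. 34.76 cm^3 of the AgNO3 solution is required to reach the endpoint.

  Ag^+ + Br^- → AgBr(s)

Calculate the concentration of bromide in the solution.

n(AgNO3) = 0.03476 L × 0.2354 mol/L = 8.183 × 10^-3 mol
n(Br-) = 8.183 × 10^-3 mol (1:1 mole ratio)
[Br-] = 8.183 × 10^-3 mol / 0.009610 L = 0.8515 mol/L

0.8515 mol/L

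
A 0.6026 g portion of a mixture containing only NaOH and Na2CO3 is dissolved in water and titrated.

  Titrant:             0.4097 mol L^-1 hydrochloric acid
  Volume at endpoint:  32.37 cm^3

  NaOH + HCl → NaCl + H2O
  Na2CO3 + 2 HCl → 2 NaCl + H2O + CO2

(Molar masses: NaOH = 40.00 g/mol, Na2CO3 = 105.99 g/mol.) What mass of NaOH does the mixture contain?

n(HCl) = 0.03237 × 0.4097 = 0.01326 mol
Let x = n(NaOH), y = n(Na2CO3).
Titrant: 1x + 2y = 0.01326;  mass: 40.00x + 105.99y = 0.6026
Solving, x = 7.712 × 10^-3 mol, y = 2.775 × 10^-3 mol
mass of NaOH = 7.712 × 10^-3 × 40.00 = 0.3085 g

0.3085 g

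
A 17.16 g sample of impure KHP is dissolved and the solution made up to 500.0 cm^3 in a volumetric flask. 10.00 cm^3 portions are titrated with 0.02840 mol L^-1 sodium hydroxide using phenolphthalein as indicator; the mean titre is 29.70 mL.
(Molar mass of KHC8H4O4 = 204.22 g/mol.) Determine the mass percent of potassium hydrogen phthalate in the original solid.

50.19 %

KHC8H4O4 + NaOH → KNaC8H4O4 + H2O
n(NaOH) per titration = 0.02970 × 0.02840 = 8.435 × 10^-4 mol
n(KHC8H4O4) in each aliquot = 8.435 × 10^-4 mol (1:1 ratio)
n(KHC8H4O4) in the whole flask = 8.435 × 10^-4 × 500.0/10.00 = 0.04217 mol
mass of KHC8H4O4 = 0.04217 × 204.22 = 8.613 g
% KHC8H4O4 = 8.613 / 17.16 × 100 = 50.19 %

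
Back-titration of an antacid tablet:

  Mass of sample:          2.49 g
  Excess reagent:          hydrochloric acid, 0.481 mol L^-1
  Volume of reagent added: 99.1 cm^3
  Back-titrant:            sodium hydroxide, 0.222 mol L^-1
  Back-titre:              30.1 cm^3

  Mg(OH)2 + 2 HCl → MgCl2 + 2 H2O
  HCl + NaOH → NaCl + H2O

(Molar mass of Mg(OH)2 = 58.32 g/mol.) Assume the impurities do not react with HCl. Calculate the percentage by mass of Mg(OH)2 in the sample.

48.0 %

n(HCl) added = 0.0991 × 0.481 = 0.0477 mol
n(NaOH) used in back-titration = 0.0301 × 0.222 = 6.68 × 10^-3 mol
n(HCl) left over = 6.68 × 10^-3 mol (1:1 ratio)
n(HCl) consumed by analyte = 0.0477 − 6.68 × 10^-3 = 0.0410 mol
From the 1:2 ratio, n(Mg(OH)2) = 1/2 × 0.0410 = 0.0205 mol
mass of Mg(OH)2 = 0.0205 × 58.32 = 1.20 g
% Mg(OH)2 = 1.20 / 2.49 × 100 = 48.0 %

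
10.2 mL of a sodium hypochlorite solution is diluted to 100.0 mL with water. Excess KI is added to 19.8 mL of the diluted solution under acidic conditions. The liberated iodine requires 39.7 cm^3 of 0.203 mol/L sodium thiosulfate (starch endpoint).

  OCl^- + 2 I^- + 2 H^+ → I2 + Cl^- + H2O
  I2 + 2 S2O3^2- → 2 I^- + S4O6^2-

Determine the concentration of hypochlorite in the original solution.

2.00 mol/L

n(S2O3^2-) = 0.0397 × 0.203 = 8.06 × 10^-3 mol
n(I2) = n(S2O3^2-)/2 = 4.03 × 10^-3 mol
n(OCl^-) in the aliquot = 4.03 × 10^-3 mol (1:1 ratio)
[OCl^-]_dilute = 4.03 × 10^-3 / 0.0198 = 0.204 mol/L
[OCl^-]_original = 0.204 × 100.0/10.2 = 2.00 mol/L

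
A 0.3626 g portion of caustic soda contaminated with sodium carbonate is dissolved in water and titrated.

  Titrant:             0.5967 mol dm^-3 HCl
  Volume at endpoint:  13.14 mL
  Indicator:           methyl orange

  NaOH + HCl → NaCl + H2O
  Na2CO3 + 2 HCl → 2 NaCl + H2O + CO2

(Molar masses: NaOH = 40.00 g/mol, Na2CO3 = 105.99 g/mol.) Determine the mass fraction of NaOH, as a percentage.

44.92 %

n(HCl) = 0.01314 × 0.5967 = 7.841 × 10^-3 mol
Let x = n(NaOH), y = n(Na2CO3).
Titrant: 1x + 2y = 7.841 × 10^-3;  mass: 40.00x + 105.99y = 0.3626
Solving, x = 4.072 × 10^-3 mol, y = 1.884 × 10^-3 mol
mass of NaOH = 4.072 × 10^-3 × 40.00 = 0.1629 g
% NaOH = 0.1629 / 0.3626 × 100 = 44.92 %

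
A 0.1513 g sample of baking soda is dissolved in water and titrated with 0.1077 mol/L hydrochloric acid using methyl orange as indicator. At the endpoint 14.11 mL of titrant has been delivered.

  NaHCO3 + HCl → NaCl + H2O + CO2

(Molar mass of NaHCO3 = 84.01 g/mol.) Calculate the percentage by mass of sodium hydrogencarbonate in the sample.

84.38 %

n(HCl) = 0.01411 L × 0.1077 mol/L = 1.520 × 10^-3 mol
n(NaHCO3) = 1.520 × 10^-3 mol (1:1 ratio)
mass of NaHCO3 = 1.520 × 10^-3 × 84.01 g/mol = 0.1277 g
% NaHCO3 = 0.1277 / 0.1513 × 100 = 84.38 %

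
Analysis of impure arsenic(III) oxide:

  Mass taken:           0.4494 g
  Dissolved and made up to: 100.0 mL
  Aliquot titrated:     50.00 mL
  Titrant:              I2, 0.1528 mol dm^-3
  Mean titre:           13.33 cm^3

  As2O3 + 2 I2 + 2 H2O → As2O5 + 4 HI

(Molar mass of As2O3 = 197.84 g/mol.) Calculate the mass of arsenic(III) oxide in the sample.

0.4030 g

n(I2) per titration = 0.01333 × 0.1528 = 2.037 × 10^-3 mol
From the 1:2 ratio, n(As2O3) in each aliquot = 1/2 × 2.037 × 10^-3 = 1.018 × 10^-3 mol
n(As2O3) in the whole flask = 1.018 × 10^-3 × 100.0/50.00 = 2.037 × 10^-3 mol
mass of As2O3 = 2.037 × 10^-3 × 197.84 = 0.4030 g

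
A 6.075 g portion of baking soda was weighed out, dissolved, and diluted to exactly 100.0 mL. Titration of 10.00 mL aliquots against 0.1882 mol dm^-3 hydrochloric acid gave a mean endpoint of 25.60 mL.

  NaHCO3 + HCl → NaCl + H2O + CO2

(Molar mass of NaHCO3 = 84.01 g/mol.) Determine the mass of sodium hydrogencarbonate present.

4.048 g

n(HCl) per titration = 0.02560 × 0.1882 = 4.818 × 10^-3 mol
n(NaHCO3) in each aliquot = 4.818 × 10^-3 mol (1:1 ratio)
n(NaHCO3) in the whole flask = 4.818 × 10^-3 × 100.0/10.00 = 0.04818 mol
mass of NaHCO3 = 0.04818 × 84.01 = 4.048 g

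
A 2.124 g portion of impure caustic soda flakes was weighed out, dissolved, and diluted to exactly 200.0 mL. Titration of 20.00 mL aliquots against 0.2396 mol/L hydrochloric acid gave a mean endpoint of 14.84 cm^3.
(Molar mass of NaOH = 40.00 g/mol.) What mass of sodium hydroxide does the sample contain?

NaOH + HCl → NaCl + H2O
n(HCl) per titration = 0.01484 × 0.2396 = 3.556 × 10^-3 mol
n(NaOH) in each aliquot = 3.556 × 10^-3 mol (1:1 ratio)
n(NaOH) in the whole flask = 3.556 × 10^-3 × 200.0/20.00 = 0.03556 mol
mass of NaOH = 0.03556 × 40.00 = 1.422 g

1.422 g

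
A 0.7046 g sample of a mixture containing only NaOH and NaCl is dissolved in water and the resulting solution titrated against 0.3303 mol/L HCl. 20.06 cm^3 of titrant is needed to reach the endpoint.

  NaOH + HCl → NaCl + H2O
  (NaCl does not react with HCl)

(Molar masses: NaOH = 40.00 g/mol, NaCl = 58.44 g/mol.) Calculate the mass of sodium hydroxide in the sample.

0.2650 g

n(HCl) = 0.02006 × 0.3303 = 6.626 × 10^-3 mol
Let x = n(NaOH), y = n(NaCl).
Titrant: 1x = 6.626 × 10^-3;  mass: 40.00x + 58.44y = 0.7046
Solving, x = 6.626 × 10^-3 mol, y = 7.522 × 10^-3 mol
mass of NaOH = 6.626 × 10^-3 × 40.00 = 0.2650 g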